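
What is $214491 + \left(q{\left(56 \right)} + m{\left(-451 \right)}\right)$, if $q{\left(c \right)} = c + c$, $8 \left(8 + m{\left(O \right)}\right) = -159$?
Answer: $\frac{1716601}{8} \approx 2.1458 \cdot 10^{5}$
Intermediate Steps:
$m{\left(O \right)} = - \frac{223}{8}$ ($m{\left(O \right)} = -8 + \frac{1}{8} \left(-159\right) = -8 - \frac{159}{8} = - \frac{223}{8}$)
$q{\left(c \right)} = 2 c$
$214491 + \left(q{\left(56 \right)} + m{\left(-451 \right)}\right) = 214491 + \left(2 \cdot 56 - \frac{223}{8}\right) = 214491 + \left(112 - \frac{223}{8}\right) = 214491 + \frac{673}{8} = \frac{1716601}{8}$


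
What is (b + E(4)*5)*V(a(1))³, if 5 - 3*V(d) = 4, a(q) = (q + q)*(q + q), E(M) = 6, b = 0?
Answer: 10/9 ≈ 1.1111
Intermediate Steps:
a(q) = 4*q² (a(q) = (2*q)*(2*q) = 4*q²)
V(d) = ⅓ (V(d) = 5/3 - ⅓*4 = 5/3 - 4/3 = ⅓)
(b + E(4)*5)*V(a(1))³ = (0 + 6*5)*(⅓)³ = (0 + 30)*(1/27) = 30*(1/27) = 10/9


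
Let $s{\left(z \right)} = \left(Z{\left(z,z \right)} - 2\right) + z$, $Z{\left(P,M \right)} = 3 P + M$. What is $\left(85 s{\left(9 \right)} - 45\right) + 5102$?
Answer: $8712$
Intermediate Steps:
$Z{\left(P,M \right)} = M + 3 P$
$s{\left(z \right)} = -2 + 5 z$ ($s{\left(z \right)} = \left(\left(z + 3 z\right) - 2\right) + z = \left(4 z - 2\right) + z = \left(-2 + 4 z\right) + z = -2 + 5 z$)
$\left(85 s{\left(9 \right)} - 45\right) + 5102 = \left(85 \left(-2 + 5 \cdot 9\right) - 45\right) + 5102 = \left(85 \left(-2 + 45\right) - 45\right) + 5102 = \left(85 \cdot 43 - 45\right) + 5102 = \left(3655 - 45\right) + 5102 = 3610 + 5102 = 8712$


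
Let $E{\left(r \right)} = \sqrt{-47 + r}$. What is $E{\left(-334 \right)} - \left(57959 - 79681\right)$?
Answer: $21722 + i \sqrt{381} \approx 21722.0 + 19.519 i$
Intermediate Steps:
$E{\left(-334 \right)} - \left(57959 - 79681\right) = \sqrt{-47 - 334} - \left(57959 - 79681\right) = \sqrt{-381} - \left(57959 + \left(-117318 + 37637\right)\right) = i \sqrt{381} - \left(57959 - 79681\right) = i \sqrt{381} - -21722 = i \sqrt{381} + 21722 = 21722 + i \sqrt{381}$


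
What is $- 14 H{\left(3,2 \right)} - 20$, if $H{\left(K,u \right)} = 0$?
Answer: $-20$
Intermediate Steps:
$- 14 H{\left(3,2 \right)} - 20 = \left(-14\right) 0 - 20 = 0 - 20 = -20$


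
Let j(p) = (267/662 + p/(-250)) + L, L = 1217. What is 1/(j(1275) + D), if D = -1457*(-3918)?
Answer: 1655/9449616892 ≈ 1.7514e-7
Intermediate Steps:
D = 5708526
j(p) = 805921/662 - p/250 (j(p) = (267/662 + p/(-250)) + 1217 = (267*(1/662) + p*(-1/250)) + 1217 = (267/662 - p/250) + 1217 = 805921/662 - p/250)
1/(j(1275) + D) = 1/((805921/662 - 1/250*1275) + 5708526) = 1/((805921/662 - 51/10) + 5708526) = 1/(2006362/1655 + 5708526) = 1/(9449616892/1655) = 1655/9449616892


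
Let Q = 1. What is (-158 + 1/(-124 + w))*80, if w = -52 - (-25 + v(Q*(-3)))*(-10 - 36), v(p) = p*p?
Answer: -720485/57 ≈ -12640.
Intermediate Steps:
v(p) = p**2
w = -788 (w = -52 - (-25 + (1*(-3))**2)*(-10 - 36) = -52 - (-25 + (-3)**2)*(-46) = -52 - (-25 + 9)*(-46) = -52 - (-16)*(-46) = -52 - 1*736 = -52 - 736 = -788)
(-158 + 1/(-124 + w))*80 = (-158 + 1/(-124 - 788))*80 = (-158 + 1/(-912))*80 = (-158 - 1/912)*80 = -144097/912*80 = -720485/57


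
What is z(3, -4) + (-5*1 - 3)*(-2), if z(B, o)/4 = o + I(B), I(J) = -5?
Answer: -20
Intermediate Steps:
z(B, o) = -20 + 4*o (z(B, o) = 4*(o - 5) = 4*(-5 + o) = -20 + 4*o)
z(3, -4) + (-5*1 - 3)*(-2) = (-20 + 4*(-4)) + (-5*1 - 3)*(-2) = (-20 - 16) + (-5 - 3)*(-2) = -36 - 8*(-2) = -36 + 16 = -20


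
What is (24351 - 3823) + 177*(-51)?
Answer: 11501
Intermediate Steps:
(24351 - 3823) + 177*(-51) = 20528 - 9027 = 11501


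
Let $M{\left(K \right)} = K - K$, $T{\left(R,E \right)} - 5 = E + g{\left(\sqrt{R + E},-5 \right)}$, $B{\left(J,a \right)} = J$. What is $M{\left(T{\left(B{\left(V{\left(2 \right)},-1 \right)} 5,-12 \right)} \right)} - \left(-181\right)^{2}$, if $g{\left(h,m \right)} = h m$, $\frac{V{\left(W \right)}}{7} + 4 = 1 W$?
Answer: $-32761$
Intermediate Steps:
$V{\left(W \right)} = -28 + 7 W$ ($V{\left(W \right)} = -28 + 7 \cdot 1 W = -28 + 7 W$)
$T{\left(R,E \right)} = 5 + E - 5 \sqrt{E + R}$ ($T{\left(R,E \right)} = 5 + \left(E + \sqrt{R + E} \left(-5\right)\right) = 5 + \left(E + \sqrt{E + R} \left(-5\right)\right) = 5 + \left(E - 5 \sqrt{E + R}\right) = 5 + E - 5 \sqrt{E + R}$)
$M{\left(K \right)} = 0$
$M{\left(T{\left(B{\left(V{\left(2 \right)},-1 \right)} 5,-12 \right)} \right)} - \left(-181\right)^{2} = 0 - \left(-181\right)^{2} = 0 - 32761 = -32761$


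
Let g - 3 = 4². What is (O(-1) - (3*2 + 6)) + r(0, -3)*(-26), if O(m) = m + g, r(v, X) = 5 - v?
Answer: -124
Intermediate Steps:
g = 19 (g = 3 + 4² = 3 + 16 = 19)
O(m) = 19 + m (O(m) = m + 19 = 19 + m)
(O(-1) - (3*2 + 6)) + r(0, -3)*(-26) = ((19 - 1) - (3*2 + 6)) + (5 - 1*0)*(-26) = (18 - (6 + 6)) + (5 + 0)*(-26) = (18 - 1*12) + 5*(-26) = (18 - 12) - 130 = 6 - 130 = -124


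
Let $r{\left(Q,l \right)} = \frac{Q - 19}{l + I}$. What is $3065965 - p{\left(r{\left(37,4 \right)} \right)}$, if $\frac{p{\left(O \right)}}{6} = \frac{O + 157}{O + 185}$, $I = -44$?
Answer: $\frac{11316458029}{3691} \approx 3.066 \cdot 10^{6}$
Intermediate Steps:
$r{\left(Q,l \right)} = \frac{-19 + Q}{-44 + l}$ ($r{\left(Q,l \right)} = \frac{Q - 19}{l - 44} = \frac{-19 + Q}{-44 + l}$)
$p{\left(O \right)} = \frac{6 \left(157 + O\right)}{185 + O}$ ($p{\left(O \right)} = 6 \frac{O + 157}{O + 185} = 6 \frac{157 + O}{185 + O} = \frac{6 \left(157 + O\right)}{185 + O}$)
$3065965 - p{\left(r{\left(37,4 \right)} \right)} = 3065965 - \frac{6 \left(157 + \frac{-19 + 37}{-44 + 4}\right)}{185 + \frac{-19 + 37}{-44 + 4}} = 3065965 - \frac{6 \left(157 + \frac{1}{-40} \cdot 18\right)}{185 + \frac{1}{-40} \cdot 18} = 3065965 - \frac{6 \left(157 - \frac{9}{20}\right)}{185 - \frac{9}{20}} = 3065965 - 6 \frac{1}{\frac{3691}{20}} \cdot \frac{3131}{20} = 3065965 - 6 \cdot \frac{20}{3691} \cdot \frac{3131}{20} = 3065965 - \frac{18786}{3691} = \frac{11316458029}{3691}$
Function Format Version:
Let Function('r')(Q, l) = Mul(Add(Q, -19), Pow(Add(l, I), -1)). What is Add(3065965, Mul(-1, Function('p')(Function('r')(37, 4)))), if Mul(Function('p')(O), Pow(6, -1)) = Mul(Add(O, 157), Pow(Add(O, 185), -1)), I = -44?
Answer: Rational(11316458029, 3691) ≈ 3.0660e+6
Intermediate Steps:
Function('r')(Q, l) = Mul(Pow(Add(-44, l), -1), Add(-19, Q)) (Function('r')(Q, l) = Mul(Add(Q, -19), Pow(Add(l, -44), -1)) = Mul(Add(-19, Q), Pow(Add(-44, l), -1)) = Mul(Pow(Add(-44, l), -1), Add(-19, Q)))
Function('p')(O) = Mul(6, Pow(Add(185, O), -1), Add(157, O)) (Function('p')(O) = Mul(6, Mul(Add(O, 157), Pow(Add(O, 185), -1))) = Mul(6, Mul(Add(157, O), Pow(Add(185, O), -1))) = Mul(6, Mul(Pow(Add(185, O), -1), Add(157, O))) = Mul(6, Pow(Add(185, O), -1), Add(157, O)))
Add(3065965, Mul(-1, Function('p')(Function('r')(37, 4)))) = Add(3065965, Mul(-1, Mul(6, Pow(Add(185, Mul(Pow(Add(-44, 4), -1), Add(-19, 37))), -1), Add(157, Mul(Pow(Add(-44, 4), -1), Add(-19, 37)))))) = Add(3065965, Mul(-1, Mul(6, Pow(Add(185, Mul(Pow(-40, -1), 18)), -1), Add(157, Mul(Pow(-40, -1), 18))))) = Add(3065965, Mul(-1, Mul(6, Pow(Add(185, Mul(Rational(-1, 40), 18)), -1), Add(157, Mul(Rational(-1, 40), 18))))) = Add(3065965, Mul(-1, Mul(6, Pow(Add(185, Rational(-9, 20)), -1), Add(157, Rational(-9, 20))))) = Add(3065965, Mul(-1, Mul(6, Pow(Rational(3691, 20), -1), Rational(3131, 20)))) = Add(3065965, Mul(-1, Mul(6, Rational(20, 3691), Rational(3131, 20)))) = Add(3065965, Mul(-1, Rational(18786, 3691))) = Add(3065965, Rational(-18786, 3691)) = Rational(11316458029, 3691)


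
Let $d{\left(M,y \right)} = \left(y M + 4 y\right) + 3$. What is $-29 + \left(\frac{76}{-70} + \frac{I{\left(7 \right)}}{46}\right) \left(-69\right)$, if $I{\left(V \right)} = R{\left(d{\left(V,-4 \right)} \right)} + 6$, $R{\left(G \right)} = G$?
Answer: $\frac{6889}{70} \approx 98.414$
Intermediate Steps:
$d{\left(M,y \right)} = 3 + 4 y + M y$ ($d{\left(M,y \right)} = \left(M y + 4 y\right) + 3 = \left(4 y + M y\right) + 3 = 3 + 4 y + M y$)
$I{\left(V \right)} = -7 - 4 V$ ($I{\left(V \right)} = \left(3 + 4 \left(-4\right) + V \left(-4\right)\right) + 6 = \left(3 - 16 - 4 V\right) + 6 = \left(-13 - 4 V\right) + 6 = -7 - 4 V$)
$-29 + \left(\frac{76}{-70} + \frac{I{\left(7 \right)}}{46}\right) \left(-69\right) = -29 + \left(\frac{76}{-70} + \frac{-7 - 28}{46}\right) \left(-69\right) = -29 + \left(76 \left(- \frac{1}{70}\right) + \left(-7 - 28\right) \frac{1}{46}\right) \left(-69\right) = -29 + \left(- \frac{38}{35} - \frac{35}{46}\right) \left(-69\right) = -29 - - \frac{8919}{70} = -29 + \frac{8919}{70} = \frac{6889}{70}$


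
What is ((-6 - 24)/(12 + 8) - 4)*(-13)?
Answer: 143/2 ≈ 71.500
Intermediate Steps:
((-6 - 24)/(12 + 8) - 4)*(-13) = (-30/20 - 4)*(-13) = (-30*1/20 - 4)*(-13) = (-3/2 - 4)*(-13) = -11/2*(-13) = 143/2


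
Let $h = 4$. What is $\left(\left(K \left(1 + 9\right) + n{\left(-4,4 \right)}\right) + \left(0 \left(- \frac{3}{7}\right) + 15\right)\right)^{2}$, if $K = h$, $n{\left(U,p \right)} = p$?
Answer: $3481$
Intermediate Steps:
$K = 4$
$\left(\left(K \left(1 + 9\right) + n{\left(-4,4 \right)}\right) + \left(0 \left(- \frac{3}{7}\right) + 15\right)\right)^{2} = \left(\left(4 \left(1 + 9\right) + 4\right) + \left(0 \left(- \frac{3}{7}\right) + 15\right)\right)^{2} = \left(\left(4 \cdot 10 + 4\right) + \left(0 \left(\left(-3\right) \frac{1}{7}\right) + 15\right)\right)^{2} = \left(\left(40 + 4\right) + \left(0 \left(- \frac{3}{7}\right) + 15\right)\right)^{2} = \left(44 + \left(0 + 15\right)\right)^{2} = \left(44 + 15\right)^{2} = 59^{2} = 3481$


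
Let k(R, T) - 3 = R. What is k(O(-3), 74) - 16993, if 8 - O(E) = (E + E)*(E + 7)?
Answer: -16958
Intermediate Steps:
O(E) = 8 - 2*E*(7 + E) (O(E) = 8 - (E + E)*(E + 7) = 8 - 2*E*(7 + E))
k(R, T) = 3 + R
k(O(-3), 74) - 16993 = (3 + (8 - 14*(-3) - 2*(-3)²)) - 16993 = (3 + (8 + 42 - 2*9)) - 16993 = (3 + (8 + 42 - 18)) - 16993 = (3 + 32) - 16993 = 35 - 16993 = -16958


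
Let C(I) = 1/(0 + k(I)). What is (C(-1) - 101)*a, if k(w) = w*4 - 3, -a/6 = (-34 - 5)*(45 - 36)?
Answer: -1491048/7 ≈ -2.1301e+5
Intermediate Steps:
a = 2106 (a = -6*(-34 - 5)*(45 - 36) = -(-234)*9 = -6*(-351) = 2106)
k(w) = -3 + 4*w (k(w) = 4*w - 3 = -3 + 4*w)
C(I) = 1/(-3 + 4*I) (C(I) = 1/(0 + (-3 + 4*I)) = 1/(-3 + 4*I))
(C(-1) - 101)*a = (1/(-3 + 4*(-1)) - 101)*2106 = (1/(-3 - 4) - 101)*2106 = (1/(-7) - 101)*2106 = (-⅐ - 101)*2106 = -708/7*2106 = -1491048/7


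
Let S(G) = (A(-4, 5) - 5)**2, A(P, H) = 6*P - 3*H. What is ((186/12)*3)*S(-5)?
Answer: 90024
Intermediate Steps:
A(P, H) = -3*H + 6*P
S(G) = 1936 (S(G) = ((-3*5 + 6*(-4)) - 5)**2 = ((-15 - 24) - 5)**2 = (-39 - 5)**2 = (-44)**2 = 1936)
((186/12)*3)*S(-5) = ((186/12)*3)*1936 = ((186*(1/12))*3)*1936 = ((31/2)*3)*1936 = (93/2)*1936 = 90024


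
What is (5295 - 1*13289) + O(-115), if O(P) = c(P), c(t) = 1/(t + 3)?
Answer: -895329/112 ≈ -7994.0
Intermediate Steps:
c(t) = 1/(3 + t)
O(P) = 1/(3 + P)
(5295 - 1*13289) + O(-115) = (5295 - 1*13289) + 1/(3 - 115) = (5295 - 13289) + 1/(-112) = -7994 - 1/112 = -895329/112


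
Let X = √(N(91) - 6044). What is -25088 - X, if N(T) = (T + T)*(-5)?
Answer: -25088 - I*√6954 ≈ -25088.0 - 83.391*I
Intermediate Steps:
N(T) = -10*T (N(T) = (2*T)*(-5) = -10*T)
X = I*√6954 (X = √(-10*91 - 6044) = √(-910 - 6044) = √(-6954) = I*√6954 ≈ 83.391*I)
-25088 - X = -25088 - I*√6954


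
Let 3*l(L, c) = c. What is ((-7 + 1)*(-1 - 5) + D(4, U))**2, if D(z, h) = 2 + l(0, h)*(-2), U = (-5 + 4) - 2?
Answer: 1600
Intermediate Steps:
l(L, c) = c/3
U = -3 (U = -1 - 2 = -3)
D(z, h) = 2 - 2*h/3 (D(z, h) = 2 + (h/3)*(-2) = 2 - 2*h/3)
((-7 + 1)*(-1 - 5) + D(4, U))**2 = ((-7 + 1)*(-1 - 5) + (2 - 2/3*(-3)))**2 = (-6*(-6) + (2 + 2))**2 = (36 + 4)**2 = 40**2 = 1600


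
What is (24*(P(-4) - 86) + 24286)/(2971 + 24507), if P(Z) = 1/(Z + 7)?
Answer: 11115/13739 ≈ 0.80901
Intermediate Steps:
P(Z) = 1/(7 + Z)
(24*(P(-4) - 86) + 24286)/(2971 + 24507) = (24*(1/(7 - 4) - 86) + 24286)/(2971 + 24507) = (24*(1/3 - 86) + 24286)/27478 = (24*(⅓ - 86) + 24286)*(1/27478) = (24*(-257/3) + 24286)*(1/27478) = (-2056 + 24286)*(1/27478) = 22230*(1/27478) = 11115/13739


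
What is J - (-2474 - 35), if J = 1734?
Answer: 4243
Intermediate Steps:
J - (-2474 - 35) = 1734 - (-2474 - 35) = 1734 - 1*(-2509) = 1734 + 2509 = 4243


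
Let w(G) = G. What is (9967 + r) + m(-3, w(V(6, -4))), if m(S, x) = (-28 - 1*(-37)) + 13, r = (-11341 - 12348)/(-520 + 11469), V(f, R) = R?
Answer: 109345872/10949 ≈ 9986.8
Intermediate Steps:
r = -23689/10949 ≈ -2.1636
m(S, x) = 22 (m(S, x) = (-28 + 37) + 13 = 9 + 13 = 22)
(9967 + r) + m(-3, w(V(6, -4))) = (9967 - 23689/10949) + 22 = 109104994/10949 + 22 = 109345872/10949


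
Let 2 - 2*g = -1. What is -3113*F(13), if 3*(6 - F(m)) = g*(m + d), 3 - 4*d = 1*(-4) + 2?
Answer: 28017/8 ≈ 3502.1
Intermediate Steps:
g = 3/2 (g = 1 - ½*(-1) = 1 + ½ = 3/2 ≈ 1.5000)
d = 5/4 (d = ¾ - (1*(-4) + 2)/4 = ¾ - (-4 + 2)/4 = ¾ - ¼*(-2) = ¾ + ½ = 5/4 ≈ 1.2500)
F(m) = 43/8 - m/2 (F(m) = 6 - (m + 5/4)/2 = 6 - (5/4 + m)/2 = 6 - (15/8 + 3*m/2)/3 = 6 + (-5/8 - m/2) = 43/8 - m/2)
-3113*F(13) = -3113*(43/8 - ½*13) = -3113*(43/8 - 13/2) = -3113*(-9/8) = 28017/8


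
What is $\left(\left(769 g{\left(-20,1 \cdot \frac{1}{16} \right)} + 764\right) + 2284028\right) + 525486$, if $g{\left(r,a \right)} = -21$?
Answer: $2794129$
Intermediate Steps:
$\left(\left(769 g{\left(-20,1 \cdot \frac{1}{16} \right)} + 764\right) + 2284028\right) + 525486 = \left(\left(769 \left(-21\right) + 764\right) + 2284028\right) + 525486 = \left(\left(-16149 + 764\right) + 2284028\right) + 525486 = \left(-15385 + 2284028\right) + 525486 = 2268643 + 525486 = 2794129$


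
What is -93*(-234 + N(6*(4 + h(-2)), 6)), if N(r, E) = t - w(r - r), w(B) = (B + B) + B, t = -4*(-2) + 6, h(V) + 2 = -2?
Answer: 20460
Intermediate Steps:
h(V) = -4 (h(V) = -2 - 2 = -4)
t = 14 (t = 8 + 6 = 14)
w(B) = 3*B (w(B) = 2*B + B = 3*B)
N(r, E) = 14 (N(r, E) = 14 - 3*(r - r) = 14 - 3*0 = 14 - 1*0 = 14 + 0 = 14)
-93*(-234 + N(6*(4 + h(-2)), 6)) = -93*(-234 + 14) = -93*(-220) = 20460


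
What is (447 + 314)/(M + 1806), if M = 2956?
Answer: 761/4762 ≈ 0.15981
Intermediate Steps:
(447 + 314)/(M + 1806) = (447 + 314)/(2956 + 1806) = 761/4762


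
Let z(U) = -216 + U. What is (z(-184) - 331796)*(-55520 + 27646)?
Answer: 9259631304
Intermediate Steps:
(z(-184) - 331796)*(-55520 + 27646) = ((-216 - 184) - 331796)*(-55520 + 27646) = (-400 - 331796)*(-27874) = -332196*(-27874) = 9259631304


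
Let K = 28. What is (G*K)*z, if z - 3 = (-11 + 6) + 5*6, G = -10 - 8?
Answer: -14112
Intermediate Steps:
G = -18
z = 28 (z = 3 + ((-11 + 6) + 5*6) = 3 + (-5 + 30) = 3 + 25 = 28)
(G*K)*z = -18*28*28 = -504*28 = -14112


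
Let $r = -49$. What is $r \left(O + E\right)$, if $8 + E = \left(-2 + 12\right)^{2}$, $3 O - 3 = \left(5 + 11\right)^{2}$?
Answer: $- \frac{26215}{3} \approx -8738.3$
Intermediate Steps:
$O = \frac{259}{3}$ ($O = 1 + \frac{\left(5 + 11\right)^{2}}{3} = 1 + \frac{16^{2}}{3} = 1 + \frac{1}{3} \cdot 256 = 1 + \frac{256}{3} = \frac{259}{3} \approx 86.333$)
$E = 92$ ($E = -8 + \left(-2 + 12\right)^{2} = -8 + 10^{2} = -8 + 100 = 92$)
$r \left(O + E\right) = - 49 \left(\frac{259}{3} + 92\right) = \left(-49\right) \frac{535}{3} = - \frac{26215}{3}$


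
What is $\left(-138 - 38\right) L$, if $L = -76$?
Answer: $13376$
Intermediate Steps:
$\left(-138 - 38\right) L = \left(-138 - 38\right) \left(-76\right) = \left(-176\right) \left(-76\right) = 13376$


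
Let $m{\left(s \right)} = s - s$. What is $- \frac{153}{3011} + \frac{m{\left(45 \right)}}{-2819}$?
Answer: $- \frac{153}{3011} \approx -0.050814$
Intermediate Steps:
$m{\left(s \right)} = 0$
$- \frac{153}{3011} + \frac{m{\left(45 \right)}}{-2819} = - \frac{153}{3011} + \frac{0}{-2819} = \left(-153\right) \frac{1}{3011} + 0 \left(- \frac{1}{2819}\right) = - \frac{153}{3011} + 0 = - \frac{153}{3011}$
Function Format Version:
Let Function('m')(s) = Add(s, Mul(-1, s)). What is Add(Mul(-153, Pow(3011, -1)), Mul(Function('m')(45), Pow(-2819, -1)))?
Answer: Rational(-153, 3011) ≈ -0.050814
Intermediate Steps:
Function('m')(s) = 0
Add(Mul(-153, Pow(3011, -1)), Mul(Function('m')(45), Pow(-2819, -1))) = Add(Mul(-153, Pow(3011, -1)), Mul(0, Pow(-2819, -1))) = Add(Mul(-153, Rational(1, 3011)), Mul(0, Rational(-1, 2819))) = Add(Rational(-153, 3011), 0) = Rational(-153, 3011)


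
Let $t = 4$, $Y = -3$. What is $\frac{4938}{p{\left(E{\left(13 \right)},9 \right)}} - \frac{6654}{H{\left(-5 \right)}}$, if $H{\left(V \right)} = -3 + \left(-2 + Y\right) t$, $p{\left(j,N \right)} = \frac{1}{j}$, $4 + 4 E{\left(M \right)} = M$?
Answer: $\frac{524391}{46} \approx 11400.0$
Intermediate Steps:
$E{\left(M \right)} = -1 + \frac{M}{4}$
$H{\left(V \right)} = -23$ ($H{\left(V \right)} = -3 + \left(-2 - 3\right) 4 = -3 - 20 = -23$)
$\frac{4938}{p{\left(E{\left(13 \right)},9 \right)}} - \frac{6654}{H{\left(-5 \right)}} = \frac{4938}{\frac{1}{-1 + \frac{1}{4} \cdot 13}} - \frac{6654}{-23} = \frac{4938}{\frac{1}{-1 + \frac{13}{4}}} - - \frac{6654}{23} = \frac{4938}{\frac{1}{\frac{9}{4}}} + \frac{6654}{23} = \frac{4938}{\frac{4}{9}} + \frac{6654}{23} = 4938 \cdot \frac{9}{4} + \frac{6654}{23} = \frac{22221}{2} + \frac{6654}{23} = \frac{524391}{46}$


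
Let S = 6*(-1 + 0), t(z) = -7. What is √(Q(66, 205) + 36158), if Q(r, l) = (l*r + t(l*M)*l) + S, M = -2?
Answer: √48247 ≈ 219.65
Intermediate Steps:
S = -6 (S = 6*(-1) = -6)
Q(r, l) = -6 - 7*l + l*r (Q(r, l) = (l*r - 7*l) - 6 = (-7*l + l*r) - 6 = -6 - 7*l + l*r)
√(Q(66, 205) + 36158) = √((-6 - 7*205 + 205*66) + 36158) = √((-6 - 1435 + 13530) + 36158) = √(12089 + 36158) = √48247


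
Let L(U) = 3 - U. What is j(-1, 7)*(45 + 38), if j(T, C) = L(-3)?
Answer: 498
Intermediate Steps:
j(T, C) = 6 (j(T, C) = 3 - 1*(-3) = 3 + 3 = 6)
j(-1, 7)*(45 + 38) = 6*(45 + 38) = 6*83 = 498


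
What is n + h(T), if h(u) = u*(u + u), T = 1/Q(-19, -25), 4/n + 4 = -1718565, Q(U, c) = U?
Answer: 180826/32652811 ≈ 0.0055378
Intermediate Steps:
n = -4/1718569 (n = 4/(-4 - 1718565) = 4/(-1718569) = 4*(-1/1718569) = -4/1718569 ≈ -2.3275e-6)
T = -1/19 (T = 1/(-19) = -1/19 ≈ -0.052632)
h(u) = 2*u² (h(u) = u*(2*u) = 2*u²)
n + h(T) = -4/1718569 + 2*(-1/19)² = -4/1718569 + 2*(1/361) = -4/1718569 + 2/361 = 180826/32652811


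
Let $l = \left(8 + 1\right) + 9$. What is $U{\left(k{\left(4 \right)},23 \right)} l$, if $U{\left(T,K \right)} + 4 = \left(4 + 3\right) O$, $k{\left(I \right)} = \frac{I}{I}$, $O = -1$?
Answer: $-198$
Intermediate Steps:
$k{\left(I \right)} = 1$
$U{\left(T,K \right)} = -11$ ($U{\left(T,K \right)} = -4 + \left(4 + 3\right) \left(-1\right) = -4 + 7 \left(-1\right) = -4 - 7 = -11$)
$l = 18$ ($l = 9 + 9 = 18$)
$U{\left(k{\left(4 \right)},23 \right)} l = \left(-11\right) 18 = -198$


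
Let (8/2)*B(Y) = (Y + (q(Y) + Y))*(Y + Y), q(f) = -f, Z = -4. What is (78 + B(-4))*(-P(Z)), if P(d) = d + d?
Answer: 688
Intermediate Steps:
P(d) = 2*d
B(Y) = Y**2/2 (B(Y) = ((Y + (-Y + Y))*(Y + Y))/4 = ((Y + 0)*(2*Y))/4 = (Y*(2*Y))/4 = (2*Y**2)/4 = Y**2/2)
(78 + B(-4))*(-P(Z)) = (78 + (1/2)*(-4)**2)*(-2*(-4)) = (78 + (1/2)*16)*(-1*(-8)) = (78 + 8)*8 = 86*8 = 688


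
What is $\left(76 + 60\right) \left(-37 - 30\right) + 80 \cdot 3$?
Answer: $-8872$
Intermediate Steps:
$\left(76 + 60\right) \left(-37 - 30\right) + 80 \cdot 3 = 136 \left(-67\right) + 240 = -9112 + 240 = -8872$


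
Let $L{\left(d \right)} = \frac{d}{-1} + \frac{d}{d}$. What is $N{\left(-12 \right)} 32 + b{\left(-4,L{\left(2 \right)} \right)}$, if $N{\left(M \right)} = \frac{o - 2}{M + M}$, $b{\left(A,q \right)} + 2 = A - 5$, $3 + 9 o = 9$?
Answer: $- \frac{83}{9} \approx -9.2222$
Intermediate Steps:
$o = \frac{2}{3}$ ($o = - \frac{1}{3} + \frac{1}{9} \cdot 9 = - \frac{1}{3} + 1 = \frac{2}{3} \approx 0.66667$)
$L{\left(d \right)} = 1 - d$ ($L{\left(d \right)} = d \left(-1\right) + 1 = - d + 1 = 1 - d$)
$b{\left(A,q \right)} = -7 + A$ ($b{\left(A,q \right)} = -2 + \left(A - 5\right) = -2 + \left(-5 + A\right) = -7 + A$)
$N{\left(M \right)} = - \frac{2}{3 M}$ ($N{\left(M \right)} = \frac{\frac{2}{3} - 2}{M + M} = - \frac{4}{3 \cdot 2 M} = - \frac{4 \frac{1}{2 M}}{3} = - \frac{2}{3 M}$)
$N{\left(-12 \right)} 32 + b{\left(-4,L{\left(2 \right)} \right)} = - \frac{2}{3 \left(-12\right)} 32 - 11 = \left(- \frac{2}{3}\right) \left(- \frac{1}{12}\right) 32 - 11 = \frac{1}{18} \cdot 32 - 11 = \frac{16}{9} - 11 = - \frac{83}{9}$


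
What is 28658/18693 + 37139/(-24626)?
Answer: 11492581/460333818 ≈ 0.024966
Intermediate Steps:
28658/18693 + 37139/(-24626) = 28658*(1/18693) + 37139*(-1/24626) = 28658/18693 - 37139/24626 = 11492581/460333818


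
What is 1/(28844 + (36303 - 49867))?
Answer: 1/15280 ≈ 6.5445e-5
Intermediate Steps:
1/(28844 + (36303 - 49867)) = 1/(28844 - 13564) = 1/15280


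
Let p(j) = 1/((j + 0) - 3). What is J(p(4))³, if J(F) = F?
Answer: 1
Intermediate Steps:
p(j) = 1/(-3 + j) (p(j) = 1/(j - 3) = 1/(-3 + j))
J(p(4))³ = (1/(-3 + 4))³ = (1/1)³ = 1³ = 1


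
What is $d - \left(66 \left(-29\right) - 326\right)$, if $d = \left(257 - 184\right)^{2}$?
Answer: $7569$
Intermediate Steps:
$d = 5329$ ($d = 73^{2} = 5329$)
$d - \left(66 \left(-29\right) - 326\right) = 5329 - \left(66 \left(-29\right) - 326\right) = 5329 - \left(-1914 - 326\right) = 5329 - -2240 = 5329 + 2240 = 7569$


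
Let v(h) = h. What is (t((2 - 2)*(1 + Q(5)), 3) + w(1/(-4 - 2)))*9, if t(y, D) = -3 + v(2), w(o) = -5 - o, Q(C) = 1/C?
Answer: -105/2 ≈ -52.500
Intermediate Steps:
Q(C) = 1/C
t(y, D) = -1 (t(y, D) = -3 + 2 = -1)
(t((2 - 2)*(1 + Q(5)), 3) + w(1/(-4 - 2)))*9 = (-1 + (-5 - 1/(-4 - 2)))*9 = (-1 + (-5 - 1/(-6)))*9 = (-1 + (-5 - 1*(-1/6)))*9 = (-1 + (-5 + 1/6))*9 = (-1 - 29/6)*9 = -35/6*9 = -105/2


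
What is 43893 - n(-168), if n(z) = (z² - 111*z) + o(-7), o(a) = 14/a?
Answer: -2977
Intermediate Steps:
n(z) = -2 + z² - 111*z (n(z) = (z² - 111*z) + 14/(-7) = (z² - 111*z) + 14*(-⅐) = (z² - 111*z) - 2 = -2 + z² - 111*z)
43893 - n(-168) = 43893 - (-2 + (-168)² - 111*(-168)) = 43893 - (-2 + 28224 + 18648) = 43893 - 1*46870 = 43893 - 46870 = -2977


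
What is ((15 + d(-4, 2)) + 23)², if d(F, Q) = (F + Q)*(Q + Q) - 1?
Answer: 841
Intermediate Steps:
d(F, Q) = -1 + 2*Q*(F + Q) (d(F, Q) = (F + Q)*(2*Q) - 1 = 2*Q*(F + Q) - 1 = -1 + 2*Q*(F + Q))
((15 + d(-4, 2)) + 23)² = ((15 + (-1 + 2*2² + 2*(-4)*2)) + 23)² = ((15 + (-1 + 2*4 - 16)) + 23)² = ((15 + (-1 + 8 - 16)) + 23)² = ((15 - 9) + 23)² = (6 + 23)² = 29² = 841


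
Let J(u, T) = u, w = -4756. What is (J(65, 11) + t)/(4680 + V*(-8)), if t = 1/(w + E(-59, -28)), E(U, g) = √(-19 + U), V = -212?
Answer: 735135077/72111329432 - I*√78/144222658864 ≈ 0.010194 - 6.1237e-11*I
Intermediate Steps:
t = 1/(-4756 + I*√78) (t = 1/(-4756 + √(-19 - 59)) = 1/(-4756 + √(-78)) = 1/(-4756 + I*√78) ≈ -0.00021026 - 3.904e-7*I)
(J(65, 11) + t)/(4680 + V*(-8)) = (65 + (-2378/11309807 - I*√78/22619614))/(4680 - 212*(-8)) = (735135077/11309807 - I*√78/22619614)/(4680 + 1696) = (735135077/11309807 - I*√78/22619614)/6376 = (735135077/11309807 - I*√78/22619614)*(1/6376) = 735135077/72111329432 - I*√78/144222658864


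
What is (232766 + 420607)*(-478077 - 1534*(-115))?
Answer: -197101072791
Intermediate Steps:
(232766 + 420607)*(-478077 - 1534*(-115)) = 653373*(-478077 + 176410) = 653373*(-301667) = -197101072791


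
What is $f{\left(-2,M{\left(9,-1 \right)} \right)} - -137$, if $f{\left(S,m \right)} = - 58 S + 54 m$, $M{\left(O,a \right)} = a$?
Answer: $199$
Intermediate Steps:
$f{\left(-2,M{\left(9,-1 \right)} \right)} - -137 = \left(\left(-58\right) \left(-2\right) + 54 \left(-1\right)\right) - -137 = \left(116 - 54\right) + 137 = 62 + 137 = 199$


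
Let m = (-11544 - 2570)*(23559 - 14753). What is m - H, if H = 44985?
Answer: -124332869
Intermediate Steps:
m = -124287884 (m = -14114*8806 = -124287884)
m - H = -124287884 - 1*44985 = -124287884 - 44985 = -124332869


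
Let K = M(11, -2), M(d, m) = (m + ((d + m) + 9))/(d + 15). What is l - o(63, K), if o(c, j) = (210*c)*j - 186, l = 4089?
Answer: -50265/13 ≈ -3866.5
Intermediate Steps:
M(d, m) = (9 + d + 2*m)/(15 + d) (M(d, m) = (m + (9 + d + m))/(15 + d) = (9 + d + 2*m)/(15 + d))
K = 8/13 (K = (9 + 11 + 2*(-2))/(15 + 11) = (9 + 11 - 4)/26 = (1/26)*16 = 8/13 ≈ 0.61539)
o(c, j) = -186 + 210*c*j (o(c, j) = 210*c*j - 186 = -186 + 210*c*j)
l - o(63, K) = 4089 - (-186 + 210*63*(8/13)) = 4089 - (-186 + 105840/13) = 4089 - 1*103422/13 = 4089 - 103422/13 = -50265/13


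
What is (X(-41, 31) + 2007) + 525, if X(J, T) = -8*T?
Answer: 2284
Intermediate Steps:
(X(-41, 31) + 2007) + 525 = (-8*31 + 2007) + 525 = (-248 + 2007) + 525 = 1759 + 525 = 2284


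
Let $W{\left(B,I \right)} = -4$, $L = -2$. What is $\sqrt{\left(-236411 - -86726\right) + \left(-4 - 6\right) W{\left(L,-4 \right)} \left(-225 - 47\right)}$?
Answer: $i \sqrt{160565} \approx 400.71 i$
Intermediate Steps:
$\sqrt{\left(-236411 - -86726\right) + \left(-4 - 6\right) W{\left(L,-4 \right)} \left(-225 - 47\right)} = \sqrt{\left(-236411 - -86726\right) + \left(-4 - 6\right) \left(-4\right) \left(-225 - 47\right)} = \sqrt{\left(-236411 + 86726\right) + \left(-4 - 6\right) \left(-4\right) \left(-272\right)} = \sqrt{-149685 + \left(-10\right) \left(-4\right) \left(-272\right)} = \sqrt{-149685 + 40 \left(-272\right)} = \sqrt{-149685 - 10880} = \sqrt{-160565} = i \sqrt{160565}$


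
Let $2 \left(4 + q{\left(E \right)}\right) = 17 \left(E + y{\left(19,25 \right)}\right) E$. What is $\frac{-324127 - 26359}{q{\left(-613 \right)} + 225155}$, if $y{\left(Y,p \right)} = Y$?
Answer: $- \frac{175243}{1660094} \approx -0.10556$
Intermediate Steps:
$q{\left(E \right)} = -4 + \frac{E \left(323 + 17 E\right)}{2}$ ($q{\left(E \right)} = -4 + \frac{17 \left(E + 19\right) E}{2} = -4 + \frac{17 \left(19 + E\right) E}{2} = -4 + \frac{\left(323 + 17 E\right) E}{2} = -4 + \frac{E \left(323 + 17 E\right)}{2}$)
$\frac{-324127 - 26359}{q{\left(-613 \right)} + 225155} = \frac{-324127 - 26359}{\left(-4 + \frac{17 \left(-613\right)^{2}}{2} + \frac{323}{2} \left(-613\right)\right) + 225155} = - \frac{350486}{\left(-4 + \frac{17}{2} \cdot 375769 - \frac{197999}{2}\right) + 225155} = - \frac{350486}{\left(-4 + \frac{6388073}{2} - \frac{197999}{2}\right) + 225155} = - \frac{350486}{3095033 + 225155} = - \frac{350486}{3320188} = \left(-350486\right) \frac{1}{3320188} = - \frac{175243}{1660094}$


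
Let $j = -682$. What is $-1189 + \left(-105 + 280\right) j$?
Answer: $-120539$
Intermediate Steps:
$-1189 + \left(-105 + 280\right) j = -1189 + \left(-105 + 280\right) \left(-682\right) = -1189 + 175 \left(-682\right) = -1189 - 119350 = -120539$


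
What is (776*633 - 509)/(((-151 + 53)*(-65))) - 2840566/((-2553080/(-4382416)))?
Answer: -396479795146459/81315598 ≈ -4.8758e+6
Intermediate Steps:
(776*633 - 509)/(((-151 + 53)*(-65))) - 2840566/((-2553080/(-4382416))) = (491208 - 509)/((-98*(-65))) - 2840566/((-2553080*(-1/4382416))) = 490699/6370 - 2840566/319135/547802 = 490699*(1/6370) - 2840566*547802/319135 = 490699/6370 - 1556067735932/319135 = -396479795146459/81315598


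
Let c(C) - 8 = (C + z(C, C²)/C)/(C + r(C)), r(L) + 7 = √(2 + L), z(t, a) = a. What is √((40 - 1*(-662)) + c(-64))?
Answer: √2*√((25269 - 355*I*√62)/(71 - I*√62)) ≈ 26.679 + 0.0037015*I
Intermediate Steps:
r(L) = -7 + √(2 + L)
c(C) = 8 + 2*C/(-7 + C + √(2 + C)) (c(C) = 8 + (C + C²/C)/(C + (-7 + √(2 + C))) = 8 + (C + C)/(-7 + C + √(2 + C)) = 8 + (2*C)/(-7 + C + √(2 + C)) = 8 + 2*C/(-7 + C + √(2 + C)))
√((40 - 1*(-662)) + c(-64)) = √((40 - 1*(-662)) + 2*(-28 + 4*√(2 - 64) + 5*(-64))/(-7 - 64 + √(2 - 64))) = √((40 + 662) + 2*(-28 + 4*√(-62) - 320)/(-7 - 64 + √(-62))) = √(702 + 2*(-28 + 4*(I*√62) - 320)/(-7 - 64 + I*√62)) = √(702 + 2*(-28 + 4*I*√62 - 320)/(-71 + I*√62)) = √(702 + 2*(-348 + 4*I*√62)/(-71 + I*√62))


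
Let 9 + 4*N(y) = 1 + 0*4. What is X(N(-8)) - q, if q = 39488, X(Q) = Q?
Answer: -39490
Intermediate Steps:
N(y) = -2 (N(y) = -9/4 + (1 + 0*4)/4 = -9/4 + (1 + 0)/4 = -9/4 + (¼)*1 = -9/4 + ¼ = -2)
X(N(-8)) - q = -2 - 1*39488 = -2 - 39488 = -39490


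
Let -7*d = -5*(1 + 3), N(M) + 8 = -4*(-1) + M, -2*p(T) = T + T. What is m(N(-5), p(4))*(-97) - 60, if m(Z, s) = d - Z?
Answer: -8471/7 ≈ -1210.1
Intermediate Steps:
p(T) = -T (p(T) = -(T + T)/2 = -T)
N(M) = -4 + M (N(M) = -8 + (-4*(-1) + M) = -8 + (4 + M) = -4 + M)
d = 20/7 (d = -(-5)*(1 + 3)/7 = -(-5)*4/7 = -1/7*(-20) = 20/7 ≈ 2.8571)
m(Z, s) = 20/7 - Z
m(N(-5), p(4))*(-97) - 60 = (20/7 - (-4 - 5))*(-97) - 60 = (20/7 - 1*(-9))*(-97) - 60 = (20/7 + 9)*(-97) - 60 = (83/7)*(-97) - 60 = -8051/7 - 60 = -8471/7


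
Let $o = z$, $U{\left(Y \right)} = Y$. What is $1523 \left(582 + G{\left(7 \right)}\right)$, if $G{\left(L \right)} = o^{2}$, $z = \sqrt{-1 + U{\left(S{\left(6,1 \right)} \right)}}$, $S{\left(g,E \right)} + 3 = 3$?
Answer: $884863$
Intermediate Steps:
$S{\left(g,E \right)} = 0$ ($S{\left(g,E \right)} = -3 + 3 = 0$)
$z = i$ ($z = \sqrt{-1 + 0} = \sqrt{-1} = i \approx 1.0 i$)
$o = i \approx 1.0 i$
$G{\left(L \right)} = -1$ ($G{\left(L \right)} = i^{2} = -1$)
$1523 \left(582 + G{\left(7 \right)}\right) = 1523 \left(582 - 1\right) = 1523 \cdot 581 = 884863$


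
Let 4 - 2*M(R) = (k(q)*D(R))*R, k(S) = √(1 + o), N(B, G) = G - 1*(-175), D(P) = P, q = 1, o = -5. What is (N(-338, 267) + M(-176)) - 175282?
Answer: -174838 - 30976*I ≈ -1.7484e+5 - 30976.0*I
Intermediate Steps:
N(B, G) = 175 + G (N(B, G) = G + 175 = 175 + G)
k(S) = 2*I (k(S) = √(1 - 5) = √(-4) = 2*I)
M(R) = 2 - I*R² (M(R) = 2 - (2*I)*R*R/2 = 2 - 2*I*R*R/2 = 2 - I*R²)
(N(-338, 267) + M(-176)) - 175282 = ((175 + 267) + (2 - 1*I*(-176)²)) - 175282 = (442 + (2 - 1*I*30976)) - 175282 = (442 + (2 - 30976*I)) - 175282 = (444 - 30976*I) - 175282 = -174838 - 30976*I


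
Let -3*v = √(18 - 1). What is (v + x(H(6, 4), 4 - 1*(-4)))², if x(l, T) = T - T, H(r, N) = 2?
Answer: 17/9 ≈ 1.8889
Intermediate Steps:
x(l, T) = 0
v = -√17/3 (v = -√(18 - 1)/3 = -√17/3 ≈ -1.3744)
(v + x(H(6, 4), 4 - 1*(-4)))² = (-√17/3 + 0)² = (-√17/3)² = 17/9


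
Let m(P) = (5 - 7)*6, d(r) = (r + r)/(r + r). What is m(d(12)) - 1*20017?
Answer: -20029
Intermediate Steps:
d(r) = 1 (d(r) = (2*r)/((2*r)) = (2*r)*(1/(2*r)) = 1)
m(P) = -12 (m(P) = -2*6 = -12)
m(d(12)) - 1*20017 = -12 - 1*20017 = -12 - 20017 = -20029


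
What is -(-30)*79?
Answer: 2370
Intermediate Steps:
-(-30)*79 = -1*(-2370) = 2370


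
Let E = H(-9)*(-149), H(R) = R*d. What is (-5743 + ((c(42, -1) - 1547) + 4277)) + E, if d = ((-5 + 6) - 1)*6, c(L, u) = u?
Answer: -3014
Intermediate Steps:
d = 0 (d = (1 - 1)*6 = 0*6 = 0)
H(R) = 0 (H(R) = R*0 = 0)
E = 0 (E = 0*(-149) = 0)
(-5743 + ((c(42, -1) - 1547) + 4277)) + E = (-5743 + ((-1 - 1547) + 4277)) + 0 = (-5743 + (-1548 + 4277)) + 0 = (-5743 + 2729) + 0 = -3014 + 0 = -3014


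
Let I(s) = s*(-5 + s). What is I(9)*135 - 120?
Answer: 4740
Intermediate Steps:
I(9)*135 - 120 = (9*(-5 + 9))*135 - 120 = (9*4)*135 - 120 = 36*135 - 120 = 4860 - 120 = 4740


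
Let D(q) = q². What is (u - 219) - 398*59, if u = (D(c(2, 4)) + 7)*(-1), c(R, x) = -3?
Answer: -23717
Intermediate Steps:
u = -16 (u = ((-3)² + 7)*(-1) = (9 + 7)*(-1) = 16*(-1) = -16)
(u - 219) - 398*59 = (-16 - 219) - 398*59 = -235 - 23482 = -23717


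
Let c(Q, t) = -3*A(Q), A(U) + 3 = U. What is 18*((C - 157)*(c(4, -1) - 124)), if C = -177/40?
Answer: 7380351/20 ≈ 3.6902e+5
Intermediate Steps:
A(U) = -3 + U
C = -177/40 (C = -177*1/40 = -177/40 ≈ -4.4250)
c(Q, t) = 9 - 3*Q (c(Q, t) = -3*(-3 + Q) = 9 - 3*Q)
18*((C - 157)*(c(4, -1) - 124)) = 18*((-177/40 - 157)*((9 - 3*4) - 124)) = 18*(-6457*((9 - 12) - 124)/40) = 18*(-6457*(-3 - 124)/40) = 18*(-6457/40*(-127)) = 18*(820039/40) = 7380351/20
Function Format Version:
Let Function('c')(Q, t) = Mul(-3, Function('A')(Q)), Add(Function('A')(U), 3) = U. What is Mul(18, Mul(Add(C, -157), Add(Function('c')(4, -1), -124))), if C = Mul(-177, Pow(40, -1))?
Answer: Rational(7380351, 20) ≈ 3.6902e+5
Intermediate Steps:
Function('A')(U) = Add(-3, U)
C = Rational(-177, 40) (C = Mul(-177, Rational(1, 40)) = Rational(-177, 40) ≈ -4.4250)
Function('c')(Q, t) = Add(9, Mul(-3, Q)) (Function('c')(Q, t) = Mul(-3, Add(-3, Q)) = Add(9, Mul(-3, Q)))
Mul(18, Mul(Add(C, -157), Add(Function('c')(4, -1), -124))) = Mul(18, Mul(Add(Rational(-177, 40), -157), Add(Add(9, Mul(-3, 4)), -124))) = Mul(18, Mul(Rational(-6457, 40), Add(Add(9, -12), -124))) = Mul(18, Mul(Rational(-6457, 40), Add(-3, -124))) = Mul(18, Mul(Rational(-6457, 40), -127)) = Mul(18, Rational(820039, 40)) = Rational(7380351, 20)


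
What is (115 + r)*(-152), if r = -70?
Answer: -6840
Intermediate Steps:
(115 + r)*(-152) = (115 - 70)*(-152) = 45*(-152) = -6840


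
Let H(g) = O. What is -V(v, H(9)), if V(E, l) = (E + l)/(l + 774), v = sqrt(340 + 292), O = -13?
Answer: 13/761 - 2*sqrt(158)/761 ≈ -0.015952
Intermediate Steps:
H(g) = -13
v = 2*sqrt(158) (v = sqrt(632) = 2*sqrt(158) ≈ 25.140)
V(E, l) = (E + l)/(774 + l)
-V(v, H(9)) = -(2*sqrt(158) - 13)/(774 - 13) = -(-13 + 2*sqrt(158))/761 = -(-13/761 + 2*sqrt(158)/761) = 13/761 - 2*sqrt(158)/761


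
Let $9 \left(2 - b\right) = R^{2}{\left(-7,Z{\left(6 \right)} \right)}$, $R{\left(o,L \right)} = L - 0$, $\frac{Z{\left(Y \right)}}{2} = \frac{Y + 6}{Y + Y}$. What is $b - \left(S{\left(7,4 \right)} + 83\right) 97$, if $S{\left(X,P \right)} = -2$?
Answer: $- \frac{70699}{9} \approx -7855.4$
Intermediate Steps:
$Z{\left(Y \right)} = \frac{6 + Y}{Y}$ ($Z{\left(Y \right)} = 2 \frac{Y + 6}{Y + Y} = 2 \frac{6 + Y}{2 Y} = \frac{6 + Y}{Y}$)
$R{\left(o,L \right)} = L$ ($R{\left(o,L \right)} = L + 0 = L$)
$b = \frac{14}{9}$ ($b = 2 - \frac{\left(\frac{6 + 6}{6}\right)^{2}}{9} = 2 - \frac{\left(\frac{1}{6} \cdot 12\right)^{2}}{9} = 2 - \frac{2^{2}}{9} = 2 - \frac{4}{9} = \frac{14}{9} \approx 1.5556$)
$b - \left(S{\left(7,4 \right)} + 83\right) 97 = \frac{14}{9} - \left(-2 + 83\right) 97 = \frac{14}{9} - 81 \cdot 97 = \frac{14}{9} - 7857 = - \frac{70699}{9}$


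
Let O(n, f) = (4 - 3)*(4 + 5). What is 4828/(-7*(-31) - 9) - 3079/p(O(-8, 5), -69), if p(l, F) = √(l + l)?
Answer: 1207/52 - 3079*√2/6 ≈ -702.52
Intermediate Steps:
O(n, f) = 9 (O(n, f) = 1*9 = 9)
p(l, F) = √2*√l (p(l, F) = √(2*l) = √2*√l)
4828/(-7*(-31) - 9) - 3079/p(O(-8, 5), -69) = 4828/(-7*(-31) - 9) - 3079*√2/6 = 4828/(217 - 9) - 3079*√2/6 = 4828/208 - 3079*√2/6 = 4828*(1/208) - 3079*√2/6 = 1207/52 - 3079*√2/6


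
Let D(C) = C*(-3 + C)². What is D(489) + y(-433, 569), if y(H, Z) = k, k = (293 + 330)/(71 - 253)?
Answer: 3002995855/26 ≈ 1.1550e+8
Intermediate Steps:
k = -89/26 (k = 623/(-182) = 623*(-1/182) = -89/26 ≈ -3.4231)
y(H, Z) = -89/26
D(489) + y(-433, 569) = 489*(-3 + 489)² - 89/26 = 489*486² - 89/26 = 489*236196 - 89/26 = 115499844 - 89/26 = 3002995855/26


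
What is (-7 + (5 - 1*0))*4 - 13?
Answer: -21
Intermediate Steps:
(-7 + (5 - 1*0))*4 - 13 = (-7 + (5 + 0))*4 - 13 = (-7 + 5)*4 - 13 = -2*4 - 13 = -8 - 13 = -21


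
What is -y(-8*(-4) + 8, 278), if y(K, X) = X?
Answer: -278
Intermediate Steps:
-y(-8*(-4) + 8, 278) = -1*278 = -278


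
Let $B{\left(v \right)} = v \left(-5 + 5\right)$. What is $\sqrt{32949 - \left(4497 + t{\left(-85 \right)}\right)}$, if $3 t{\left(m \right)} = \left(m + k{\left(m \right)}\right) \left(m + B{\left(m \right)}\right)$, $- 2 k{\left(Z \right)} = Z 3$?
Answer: $\frac{\sqrt{1067622}}{6} \approx 172.21$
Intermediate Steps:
$k{\left(Z \right)} = - \frac{3 Z}{2}$ ($k{\left(Z \right)} = - \frac{Z 3}{2} = - \frac{3 Z}{2}$)
$B{\left(v \right)} = 0$ ($B{\left(v \right)} = v 0 = 0$)
$t{\left(m \right)} = - \frac{m^{2}}{6}$ ($t{\left(m \right)} = \frac{\left(m - \frac{3 m}{2}\right) \left(m + 0\right)}{3} = \frac{- \frac{m}{2} m}{3} = \frac{\left(- \frac{1}{2}\right) m^{2}}{3} = - \frac{m^{2}}{6}$)
$\sqrt{32949 - \left(4497 + t{\left(-85 \right)}\right)} = \sqrt{32949 - \left(4497 - \frac{\left(-85\right)^{2}}{6}\right)} = \sqrt{32949 - \left(4497 - \frac{7225}{6}\right)} = \sqrt{32949 - \frac{19757}{6}} = \sqrt{\frac{177937}{6}} = \frac{\sqrt{1067622}}{6}$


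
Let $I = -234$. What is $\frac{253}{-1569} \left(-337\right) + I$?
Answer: $- \frac{281885}{1569} \approx -179.66$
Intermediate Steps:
$\frac{253}{-1569} \left(-337\right) + I = \frac{253}{-1569} \left(-337\right) - 234 = 253 \left(- \frac{1}{1569}\right) \left(-337\right) - 234 = \left(- \frac{253}{1569}\right) \left(-337\right) - 234 = \frac{85261}{1569} - 234 = - \frac{281885}{1569}$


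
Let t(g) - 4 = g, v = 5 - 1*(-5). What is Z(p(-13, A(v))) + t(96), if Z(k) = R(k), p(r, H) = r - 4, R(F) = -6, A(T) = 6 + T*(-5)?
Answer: 94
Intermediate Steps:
v = 10 (v = 5 + 5 = 10)
A(T) = 6 - 5*T
t(g) = 4 + g
p(r, H) = -4 + r
Z(k) = -6
Z(p(-13, A(v))) + t(96) = -6 + (4 + 96) = -6 + 100 = 94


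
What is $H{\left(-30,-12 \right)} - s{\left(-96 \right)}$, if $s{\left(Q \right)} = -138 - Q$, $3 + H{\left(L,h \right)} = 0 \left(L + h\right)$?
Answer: $39$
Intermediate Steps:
$H{\left(L,h \right)} = -3$ ($H{\left(L,h \right)} = -3 + 0 \left(L + h\right) = -3 + 0 = -3$)
$H{\left(-30,-12 \right)} - s{\left(-96 \right)} = -3 - \left(-138 - -96\right) = -3 - \left(-138 + 96\right) = -3 - -42 = -3 + 42 = 39$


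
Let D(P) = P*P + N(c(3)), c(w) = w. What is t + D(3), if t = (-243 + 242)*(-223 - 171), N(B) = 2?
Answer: 405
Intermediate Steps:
t = 394 (t = -1*(-394) = 394)
D(P) = 2 + P² (D(P) = P*P + 2 = P² + 2 = 2 + P²)
t + D(3) = 394 + (2 + 3²) = 394 + (2 + 9) = 394 + 11 = 405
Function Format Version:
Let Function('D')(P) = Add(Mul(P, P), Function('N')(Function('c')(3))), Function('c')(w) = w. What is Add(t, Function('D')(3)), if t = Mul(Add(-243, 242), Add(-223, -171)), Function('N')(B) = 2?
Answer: 405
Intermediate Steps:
t = 394 (t = Mul(-1, -394) = 394)
Function('D')(P) = Add(2, Pow(P, 2)) (Function('D')(P) = Add(Mul(P, P), 2) = Add(Pow(P, 2), 2) = Add(2, Pow(P, 2)))
Add(t, Function('D')(3)) = Add(394, Add(2, Pow(3, 2))) = Add(394, Add(2, 9)) = Add(394, 11) = 405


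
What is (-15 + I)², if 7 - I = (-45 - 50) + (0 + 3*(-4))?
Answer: 9801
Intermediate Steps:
I = 114 (I = 7 - ((-45 - 50) + (0 + 3*(-4))) = 7 - (-95 + (0 - 12)) = 7 - (-95 - 12) = 7 - 1*(-107) = 7 + 107 = 114)
(-15 + I)² = (-15 + 114)² = 99² = 9801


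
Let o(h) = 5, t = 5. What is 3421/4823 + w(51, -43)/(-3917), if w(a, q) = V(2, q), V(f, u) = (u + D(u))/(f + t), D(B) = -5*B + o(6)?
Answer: 1896872/2698813 ≈ 0.70285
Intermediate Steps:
D(B) = 5 - 5*B (D(B) = -5*B + 5 = 5 - 5*B)
V(f, u) = (5 - 4*u)/(5 + f) (V(f, u) = (u + (5 - 5*u))/(f + 5) = (5 - 4*u)/(5 + f))
w(a, q) = 5/7 - 4*q/7 (w(a, q) = (5 - 4*q)/(5 + 2) = (5 - 4*q)/7 = 5/7 - 4*q/7)
3421/4823 + w(51, -43)/(-3917) = 3421/4823 + (5/7 - 4/7*(-43))/(-3917) = 3421*(1/4823) + (5/7 + 172/7)*(-1/3917) = 3421/4823 + (177/7)*(-1/3917) = 3421/4823 - 177/27419 = 1896872/2698813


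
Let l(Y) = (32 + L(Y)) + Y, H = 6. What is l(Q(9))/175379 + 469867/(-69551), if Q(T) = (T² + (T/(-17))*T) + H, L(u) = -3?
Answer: -1400750157140/207362342093 ≈ -6.7551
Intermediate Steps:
Q(T) = 6 + 16*T²/17 (Q(T) = (T² + (T/(-17))*T) + 6 = (T² + (T*(-1/17))*T) + 6 = (T² + (-T/17)*T) + 6 = (T² - T²/17) + 6 = 16*T²/17 + 6 = 6 + 16*T²/17)
l(Y) = 29 + Y (l(Y) = (32 - 3) + Y = 29 + Y)
l(Q(9))/175379 + 469867/(-69551) = (29 + (6 + (16/17)*9²))/175379 + 469867/(-69551) = (29 + (6 + (16/17)*81))*(1/175379) + 469867*(-1/69551) = (29 + (6 + 1296/17))*(1/175379) - 469867/69551 = (29 + 1398/17)*(1/175379) - 469867/69551 = (1891/17)*(1/175379) - 469867/69551 = 1891/2981443 - 469867/69551 = -1400750157140/207362342093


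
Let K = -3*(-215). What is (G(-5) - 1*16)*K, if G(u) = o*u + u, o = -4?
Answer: -645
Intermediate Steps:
K = 645
G(u) = -3*u (G(u) = -4*u + u = -3*u)
(G(-5) - 1*16)*K = (-3*(-5) - 1*16)*645 = (15 - 16)*645 = -1*645 = -645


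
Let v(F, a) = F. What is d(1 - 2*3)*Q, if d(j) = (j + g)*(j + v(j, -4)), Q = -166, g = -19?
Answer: -39840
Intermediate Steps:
d(j) = 2*j*(-19 + j) (d(j) = (j - 19)*(j + j) = (-19 + j)*(2*j) = 2*j*(-19 + j))
d(1 - 2*3)*Q = (2*(1 - 2*3)*(-19 + (1 - 2*3)))*(-166) = (2*(1 - 6)*(-19 + (1 - 6)))*(-166) = (2*(-5)*(-19 - 5))*(-166) = (2*(-5)*(-24))*(-166) = 240*(-166) = -39840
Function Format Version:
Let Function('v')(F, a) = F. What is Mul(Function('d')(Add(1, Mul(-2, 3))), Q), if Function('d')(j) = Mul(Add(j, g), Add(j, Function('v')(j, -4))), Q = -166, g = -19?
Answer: -39840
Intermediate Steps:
Function('d')(j) = Mul(2, j, Add(-19, j)) (Function('d')(j) = Mul(Add(j, -19), Add(j, j)) = Mul(Add(-19, j), Mul(2, j)) = Mul(2, j, Add(-19, j)))
Mul(Function('d')(Add(1, Mul(-2, 3))), Q) = Mul(Mul(2, Add(1, Mul(-2, 3)), Add(-19, Add(1, Mul(-2, 3)))), -166) = Mul(Mul(2, Add(1, -6), Add(-19, Add(1, -6))), -166) = Mul(Mul(2, -5, Add(-19, -5)), -166) = Mul(Mul(2, -5, -24), -166) = Mul(240, -166) = -39840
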